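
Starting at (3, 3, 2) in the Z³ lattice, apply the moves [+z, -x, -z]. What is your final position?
(2, 3, 2)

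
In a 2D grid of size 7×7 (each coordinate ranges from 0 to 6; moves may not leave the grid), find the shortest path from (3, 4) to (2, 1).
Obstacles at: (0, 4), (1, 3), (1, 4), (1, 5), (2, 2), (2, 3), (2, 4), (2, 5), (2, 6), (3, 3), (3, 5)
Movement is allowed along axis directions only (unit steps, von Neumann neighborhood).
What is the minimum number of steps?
6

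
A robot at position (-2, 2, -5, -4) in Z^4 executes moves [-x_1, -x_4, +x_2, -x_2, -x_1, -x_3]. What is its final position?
(-4, 2, -6, -5)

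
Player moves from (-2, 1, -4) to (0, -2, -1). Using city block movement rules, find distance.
8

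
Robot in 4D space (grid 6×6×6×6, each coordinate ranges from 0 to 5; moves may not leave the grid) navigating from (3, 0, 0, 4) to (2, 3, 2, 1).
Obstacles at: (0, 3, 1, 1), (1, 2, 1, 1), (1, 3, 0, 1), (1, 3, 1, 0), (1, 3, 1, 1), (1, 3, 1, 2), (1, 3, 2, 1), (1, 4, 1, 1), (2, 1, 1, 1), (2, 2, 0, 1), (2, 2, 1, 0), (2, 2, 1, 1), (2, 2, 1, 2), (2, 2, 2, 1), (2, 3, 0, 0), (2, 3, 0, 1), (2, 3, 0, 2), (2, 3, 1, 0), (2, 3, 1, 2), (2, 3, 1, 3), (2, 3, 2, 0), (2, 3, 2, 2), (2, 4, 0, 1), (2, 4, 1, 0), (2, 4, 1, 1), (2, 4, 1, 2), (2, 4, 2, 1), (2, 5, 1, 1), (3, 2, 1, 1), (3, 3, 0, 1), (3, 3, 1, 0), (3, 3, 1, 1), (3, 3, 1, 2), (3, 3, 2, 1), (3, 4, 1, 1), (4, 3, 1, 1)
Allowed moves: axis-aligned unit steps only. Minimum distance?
11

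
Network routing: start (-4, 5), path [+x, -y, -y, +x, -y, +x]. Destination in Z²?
(-1, 2)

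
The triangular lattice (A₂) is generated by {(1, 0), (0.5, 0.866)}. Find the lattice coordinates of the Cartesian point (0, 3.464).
-2b₁ + 4b₂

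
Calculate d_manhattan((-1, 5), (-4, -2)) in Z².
10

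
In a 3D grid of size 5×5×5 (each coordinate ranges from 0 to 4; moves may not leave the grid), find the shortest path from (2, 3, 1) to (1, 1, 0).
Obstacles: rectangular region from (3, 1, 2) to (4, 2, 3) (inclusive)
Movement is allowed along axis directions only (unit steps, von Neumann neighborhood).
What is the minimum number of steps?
4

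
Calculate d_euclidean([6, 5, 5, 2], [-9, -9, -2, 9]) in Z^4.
22.7816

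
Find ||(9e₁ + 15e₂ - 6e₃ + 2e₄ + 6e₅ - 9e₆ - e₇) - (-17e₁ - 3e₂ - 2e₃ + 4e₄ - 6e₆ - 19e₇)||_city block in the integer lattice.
77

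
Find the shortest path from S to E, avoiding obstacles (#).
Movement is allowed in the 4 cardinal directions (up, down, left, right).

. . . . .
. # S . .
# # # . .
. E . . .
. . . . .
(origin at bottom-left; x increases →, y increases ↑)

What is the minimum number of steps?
5
(one shortest path: (2, 3) → (3, 3) → (3, 2) → (3, 1) → (2, 1) → (1, 1))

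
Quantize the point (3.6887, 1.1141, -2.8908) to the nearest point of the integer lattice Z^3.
(4, 1, -3)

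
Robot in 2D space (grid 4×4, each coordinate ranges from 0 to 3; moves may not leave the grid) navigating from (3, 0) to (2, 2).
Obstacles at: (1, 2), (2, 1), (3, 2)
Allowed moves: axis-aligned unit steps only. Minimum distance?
9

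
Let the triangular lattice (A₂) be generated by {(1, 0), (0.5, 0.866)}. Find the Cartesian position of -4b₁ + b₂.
(-3.5, 0.866)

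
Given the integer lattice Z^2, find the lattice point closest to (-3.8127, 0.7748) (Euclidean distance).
(-4, 1)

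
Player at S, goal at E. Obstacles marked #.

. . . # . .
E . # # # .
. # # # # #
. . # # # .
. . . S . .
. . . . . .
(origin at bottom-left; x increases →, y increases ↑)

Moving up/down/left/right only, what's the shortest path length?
6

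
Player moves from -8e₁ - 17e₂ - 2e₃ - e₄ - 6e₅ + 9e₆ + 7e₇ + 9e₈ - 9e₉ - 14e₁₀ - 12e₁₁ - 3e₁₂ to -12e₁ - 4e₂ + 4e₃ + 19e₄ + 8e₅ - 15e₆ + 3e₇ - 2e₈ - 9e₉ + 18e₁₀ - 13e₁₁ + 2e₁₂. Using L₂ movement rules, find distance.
50.7937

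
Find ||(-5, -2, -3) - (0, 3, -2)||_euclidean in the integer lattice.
7.14143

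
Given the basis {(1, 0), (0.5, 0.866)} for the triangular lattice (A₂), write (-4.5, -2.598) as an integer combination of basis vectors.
-3b₁ - 3b₂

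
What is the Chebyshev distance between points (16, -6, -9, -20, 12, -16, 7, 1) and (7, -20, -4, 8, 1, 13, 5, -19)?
29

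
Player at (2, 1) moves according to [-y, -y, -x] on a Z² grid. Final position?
(1, -1)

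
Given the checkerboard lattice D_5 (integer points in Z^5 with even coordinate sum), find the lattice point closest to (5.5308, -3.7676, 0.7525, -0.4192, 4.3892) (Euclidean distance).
(5, -4, 1, 0, 4)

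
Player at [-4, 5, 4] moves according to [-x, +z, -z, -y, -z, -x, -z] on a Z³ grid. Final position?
(-6, 4, 2)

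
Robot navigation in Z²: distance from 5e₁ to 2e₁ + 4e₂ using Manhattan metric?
7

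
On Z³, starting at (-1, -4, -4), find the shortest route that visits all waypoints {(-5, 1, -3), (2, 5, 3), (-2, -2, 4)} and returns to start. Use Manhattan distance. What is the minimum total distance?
50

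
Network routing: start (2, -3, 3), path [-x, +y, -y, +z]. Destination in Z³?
(1, -3, 4)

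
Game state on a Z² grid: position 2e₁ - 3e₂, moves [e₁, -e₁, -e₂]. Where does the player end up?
(2, -4)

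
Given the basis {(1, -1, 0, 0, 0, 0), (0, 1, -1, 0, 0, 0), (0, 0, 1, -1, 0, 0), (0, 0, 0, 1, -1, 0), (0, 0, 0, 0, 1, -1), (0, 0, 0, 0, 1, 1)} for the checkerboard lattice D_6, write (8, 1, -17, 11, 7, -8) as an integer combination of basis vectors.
8b₁ + 9b₂ - 8b₃ + 3b₄ + 9b₅ + b₆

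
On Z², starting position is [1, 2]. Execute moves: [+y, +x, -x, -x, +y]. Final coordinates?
(0, 4)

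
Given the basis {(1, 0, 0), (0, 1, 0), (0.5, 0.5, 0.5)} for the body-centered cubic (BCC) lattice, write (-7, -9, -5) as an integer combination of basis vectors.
-2b₁ - 4b₂ - 10b₃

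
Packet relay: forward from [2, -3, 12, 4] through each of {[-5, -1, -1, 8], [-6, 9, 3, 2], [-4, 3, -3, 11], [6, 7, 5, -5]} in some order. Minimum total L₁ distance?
82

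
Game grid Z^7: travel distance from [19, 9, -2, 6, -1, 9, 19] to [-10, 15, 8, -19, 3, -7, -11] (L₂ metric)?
52.6688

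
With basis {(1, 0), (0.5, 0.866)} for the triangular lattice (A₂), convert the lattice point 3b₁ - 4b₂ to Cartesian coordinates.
(1, -3.464)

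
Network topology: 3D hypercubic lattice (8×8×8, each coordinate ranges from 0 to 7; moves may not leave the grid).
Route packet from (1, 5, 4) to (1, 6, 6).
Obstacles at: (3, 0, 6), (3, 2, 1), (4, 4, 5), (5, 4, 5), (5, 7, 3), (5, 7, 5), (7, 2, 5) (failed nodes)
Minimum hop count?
3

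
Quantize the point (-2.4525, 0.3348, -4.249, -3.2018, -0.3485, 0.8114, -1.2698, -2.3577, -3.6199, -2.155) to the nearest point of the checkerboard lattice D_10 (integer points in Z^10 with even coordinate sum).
(-3, 0, -4, -3, 0, 1, -1, -2, -4, -2)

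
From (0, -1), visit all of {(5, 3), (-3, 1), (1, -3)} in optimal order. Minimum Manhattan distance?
21
(one optimal route: (0, -1) → (1, -3) → (-3, 1) → (5, 3))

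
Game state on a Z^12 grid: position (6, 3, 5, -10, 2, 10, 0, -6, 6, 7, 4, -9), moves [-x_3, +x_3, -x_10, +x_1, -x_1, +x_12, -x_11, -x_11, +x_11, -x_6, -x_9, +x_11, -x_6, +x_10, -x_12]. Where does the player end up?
(6, 3, 5, -10, 2, 8, 0, -6, 5, 7, 4, -9)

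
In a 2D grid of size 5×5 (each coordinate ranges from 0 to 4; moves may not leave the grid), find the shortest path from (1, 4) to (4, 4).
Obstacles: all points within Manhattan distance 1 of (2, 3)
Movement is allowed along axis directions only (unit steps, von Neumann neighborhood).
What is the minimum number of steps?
11
(one shortest path: (1, 4) → (0, 4) → (0, 3) → (0, 2) → (1, 2) → (1, 1) → (2, 1) → (3, 1) → (4, 1) → (4, 2) → (4, 3) → (4, 4))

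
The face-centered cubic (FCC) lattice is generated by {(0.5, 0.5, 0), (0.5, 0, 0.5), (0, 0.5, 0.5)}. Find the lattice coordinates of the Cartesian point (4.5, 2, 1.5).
5b₁ + 4b₂ - b₃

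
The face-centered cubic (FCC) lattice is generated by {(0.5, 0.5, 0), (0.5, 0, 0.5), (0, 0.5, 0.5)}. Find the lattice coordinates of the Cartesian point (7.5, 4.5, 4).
8b₁ + 7b₂ + b₃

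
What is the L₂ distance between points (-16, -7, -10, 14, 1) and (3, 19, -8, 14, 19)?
36.9459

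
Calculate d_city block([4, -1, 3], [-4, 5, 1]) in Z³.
16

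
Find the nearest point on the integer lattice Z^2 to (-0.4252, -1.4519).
(0, -1)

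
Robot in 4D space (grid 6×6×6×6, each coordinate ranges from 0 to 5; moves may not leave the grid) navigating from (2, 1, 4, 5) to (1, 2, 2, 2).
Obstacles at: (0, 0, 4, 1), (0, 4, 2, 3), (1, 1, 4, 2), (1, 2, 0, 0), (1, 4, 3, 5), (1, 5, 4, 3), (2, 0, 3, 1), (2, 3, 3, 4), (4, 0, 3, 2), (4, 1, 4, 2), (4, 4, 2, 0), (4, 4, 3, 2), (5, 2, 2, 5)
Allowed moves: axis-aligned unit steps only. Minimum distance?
7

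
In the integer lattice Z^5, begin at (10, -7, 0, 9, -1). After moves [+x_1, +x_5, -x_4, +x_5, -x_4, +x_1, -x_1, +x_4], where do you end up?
(11, -7, 0, 8, 1)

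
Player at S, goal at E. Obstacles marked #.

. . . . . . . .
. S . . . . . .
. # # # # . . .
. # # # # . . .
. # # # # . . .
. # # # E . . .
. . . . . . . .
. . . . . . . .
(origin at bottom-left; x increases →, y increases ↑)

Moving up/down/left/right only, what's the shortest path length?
9
(one shortest path: (1, 6) → (2, 6) → (3, 6) → (4, 6) → (5, 6) → (5, 5) → (5, 4) → (5, 3) → (5, 2) → (4, 2))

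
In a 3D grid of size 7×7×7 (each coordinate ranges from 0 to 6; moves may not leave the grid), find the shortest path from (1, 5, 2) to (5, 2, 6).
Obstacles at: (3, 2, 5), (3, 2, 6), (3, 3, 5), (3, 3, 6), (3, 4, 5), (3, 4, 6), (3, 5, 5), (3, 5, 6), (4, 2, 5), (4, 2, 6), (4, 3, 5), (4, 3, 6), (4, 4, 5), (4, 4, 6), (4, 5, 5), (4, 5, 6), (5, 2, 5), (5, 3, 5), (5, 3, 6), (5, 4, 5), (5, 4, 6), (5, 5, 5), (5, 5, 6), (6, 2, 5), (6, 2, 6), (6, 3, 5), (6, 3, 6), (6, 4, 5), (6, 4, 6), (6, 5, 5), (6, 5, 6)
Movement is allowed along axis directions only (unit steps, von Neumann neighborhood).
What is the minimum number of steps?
13
(one shortest path: (1, 5, 2) → (2, 5, 2) → (3, 5, 2) → (4, 5, 2) → (5, 5, 2) → (5, 4, 2) → (5, 3, 2) → (5, 2, 2) → (5, 1, 2) → (5, 1, 3) → (5, 1, 4) → (5, 1, 5) → (5, 1, 6) → (5, 2, 6))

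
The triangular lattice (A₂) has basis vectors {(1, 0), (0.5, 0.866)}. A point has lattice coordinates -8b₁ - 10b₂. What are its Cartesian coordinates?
(-13, -8.66)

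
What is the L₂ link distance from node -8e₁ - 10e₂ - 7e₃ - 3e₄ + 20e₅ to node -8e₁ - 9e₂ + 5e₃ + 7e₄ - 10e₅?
33.8378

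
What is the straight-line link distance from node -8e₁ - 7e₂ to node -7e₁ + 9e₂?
16.0312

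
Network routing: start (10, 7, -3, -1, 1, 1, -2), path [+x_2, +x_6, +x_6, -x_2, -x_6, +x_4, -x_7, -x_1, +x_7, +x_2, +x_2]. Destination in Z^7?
(9, 9, -3, 0, 1, 2, -2)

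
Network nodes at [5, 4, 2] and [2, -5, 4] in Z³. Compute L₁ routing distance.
14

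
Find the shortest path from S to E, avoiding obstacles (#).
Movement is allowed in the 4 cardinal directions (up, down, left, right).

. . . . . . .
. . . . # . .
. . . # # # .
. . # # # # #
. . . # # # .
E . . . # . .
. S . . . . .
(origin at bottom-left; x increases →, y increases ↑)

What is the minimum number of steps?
2
(one shortest path: (1, 0) → (0, 0) → (0, 1))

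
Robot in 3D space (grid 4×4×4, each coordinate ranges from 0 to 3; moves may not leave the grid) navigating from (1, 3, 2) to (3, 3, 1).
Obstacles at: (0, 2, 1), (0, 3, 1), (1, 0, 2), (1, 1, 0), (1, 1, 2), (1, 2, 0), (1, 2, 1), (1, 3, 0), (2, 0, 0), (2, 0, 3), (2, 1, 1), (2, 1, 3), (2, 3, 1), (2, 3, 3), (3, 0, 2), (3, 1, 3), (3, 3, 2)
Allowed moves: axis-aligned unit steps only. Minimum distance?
5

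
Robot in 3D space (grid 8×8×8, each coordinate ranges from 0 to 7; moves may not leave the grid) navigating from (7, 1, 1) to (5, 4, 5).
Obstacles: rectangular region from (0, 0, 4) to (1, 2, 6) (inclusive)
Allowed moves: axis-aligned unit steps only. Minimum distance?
9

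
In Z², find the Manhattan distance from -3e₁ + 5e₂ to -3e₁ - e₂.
6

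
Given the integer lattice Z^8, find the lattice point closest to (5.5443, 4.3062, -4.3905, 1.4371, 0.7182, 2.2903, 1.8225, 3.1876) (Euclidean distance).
(6, 4, -4, 1, 1, 2, 2, 3)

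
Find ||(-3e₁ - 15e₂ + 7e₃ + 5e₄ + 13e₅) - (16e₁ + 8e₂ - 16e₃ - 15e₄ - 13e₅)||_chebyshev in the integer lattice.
26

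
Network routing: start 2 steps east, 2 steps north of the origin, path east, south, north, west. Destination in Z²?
(2, 2)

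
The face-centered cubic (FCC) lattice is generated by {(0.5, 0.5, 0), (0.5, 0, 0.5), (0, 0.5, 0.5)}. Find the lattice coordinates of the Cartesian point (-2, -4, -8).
2b₁ - 6b₂ - 10b₃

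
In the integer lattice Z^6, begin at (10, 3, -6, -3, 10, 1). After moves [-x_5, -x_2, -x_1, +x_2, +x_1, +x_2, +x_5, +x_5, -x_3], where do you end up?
(10, 4, -7, -3, 11, 1)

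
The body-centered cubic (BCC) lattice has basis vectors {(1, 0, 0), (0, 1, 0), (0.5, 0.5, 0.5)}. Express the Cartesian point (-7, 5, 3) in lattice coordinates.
-10b₁ + 2b₂ + 6b₃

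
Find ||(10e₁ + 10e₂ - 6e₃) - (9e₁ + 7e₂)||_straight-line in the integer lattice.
6.78233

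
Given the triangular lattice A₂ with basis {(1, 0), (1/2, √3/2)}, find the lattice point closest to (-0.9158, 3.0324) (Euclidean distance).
(-1, 3.464)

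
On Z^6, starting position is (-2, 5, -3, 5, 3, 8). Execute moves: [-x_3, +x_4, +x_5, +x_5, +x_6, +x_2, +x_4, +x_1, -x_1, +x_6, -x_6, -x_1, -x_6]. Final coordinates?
(-3, 6, -4, 7, 5, 8)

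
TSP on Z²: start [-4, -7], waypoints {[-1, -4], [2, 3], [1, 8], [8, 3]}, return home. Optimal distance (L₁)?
54
(one optimal route: (-4, -7) → (-1, -4) → (2, 3) → (8, 3) → (1, 8) → (-4, -7))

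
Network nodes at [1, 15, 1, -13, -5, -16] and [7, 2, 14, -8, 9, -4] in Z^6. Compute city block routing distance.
63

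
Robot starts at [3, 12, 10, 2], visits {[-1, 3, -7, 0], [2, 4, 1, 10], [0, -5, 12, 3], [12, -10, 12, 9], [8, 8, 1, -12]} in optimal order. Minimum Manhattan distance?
138
(one optimal route: (3, 12, 10, 2) → (0, -5, 12, 3) → (12, -10, 12, 9) → (2, 4, 1, 10) → (-1, 3, -7, 0) → (8, 8, 1, -12))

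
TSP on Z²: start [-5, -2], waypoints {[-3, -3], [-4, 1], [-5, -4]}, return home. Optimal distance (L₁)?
14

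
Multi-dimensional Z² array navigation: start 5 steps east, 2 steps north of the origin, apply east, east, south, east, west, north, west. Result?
(6, 2)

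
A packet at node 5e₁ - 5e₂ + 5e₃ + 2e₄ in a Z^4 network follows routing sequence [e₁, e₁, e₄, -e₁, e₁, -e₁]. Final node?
(6, -5, 5, 3)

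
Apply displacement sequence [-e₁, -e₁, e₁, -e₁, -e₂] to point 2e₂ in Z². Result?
(-2, 1)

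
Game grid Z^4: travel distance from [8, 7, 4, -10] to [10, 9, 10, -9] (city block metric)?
11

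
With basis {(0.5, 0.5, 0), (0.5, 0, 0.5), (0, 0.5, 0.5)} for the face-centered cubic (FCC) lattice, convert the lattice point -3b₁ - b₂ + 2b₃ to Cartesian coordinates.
(-2, -0.5, 0.5)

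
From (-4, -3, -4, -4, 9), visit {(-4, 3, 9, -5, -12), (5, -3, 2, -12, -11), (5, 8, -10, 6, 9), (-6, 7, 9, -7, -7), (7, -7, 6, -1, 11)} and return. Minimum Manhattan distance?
208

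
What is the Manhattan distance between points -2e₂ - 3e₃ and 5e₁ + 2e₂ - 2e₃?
10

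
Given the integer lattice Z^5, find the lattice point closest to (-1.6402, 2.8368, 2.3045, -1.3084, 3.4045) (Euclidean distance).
(-2, 3, 2, -1, 3)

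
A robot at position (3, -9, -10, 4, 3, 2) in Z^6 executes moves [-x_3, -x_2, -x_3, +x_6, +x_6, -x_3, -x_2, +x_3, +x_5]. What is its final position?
(3, -11, -12, 4, 4, 4)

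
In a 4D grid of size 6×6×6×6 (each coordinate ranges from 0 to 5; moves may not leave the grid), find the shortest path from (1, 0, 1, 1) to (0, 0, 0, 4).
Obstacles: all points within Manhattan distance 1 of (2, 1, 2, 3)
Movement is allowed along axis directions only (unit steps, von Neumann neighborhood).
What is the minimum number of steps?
5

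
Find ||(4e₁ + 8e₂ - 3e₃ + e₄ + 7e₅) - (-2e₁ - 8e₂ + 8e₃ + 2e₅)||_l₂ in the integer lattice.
20.9523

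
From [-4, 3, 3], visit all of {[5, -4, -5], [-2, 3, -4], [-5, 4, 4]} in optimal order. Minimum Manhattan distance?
30
(one optimal route: (-4, 3, 3) → (-5, 4, 4) → (-2, 3, -4) → (5, -4, -5))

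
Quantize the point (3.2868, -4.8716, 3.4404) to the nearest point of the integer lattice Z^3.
(3, -5, 3)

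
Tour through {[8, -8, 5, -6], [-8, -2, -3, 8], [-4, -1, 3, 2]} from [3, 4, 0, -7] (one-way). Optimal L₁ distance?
69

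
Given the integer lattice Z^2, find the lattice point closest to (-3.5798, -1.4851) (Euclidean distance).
(-4, -1)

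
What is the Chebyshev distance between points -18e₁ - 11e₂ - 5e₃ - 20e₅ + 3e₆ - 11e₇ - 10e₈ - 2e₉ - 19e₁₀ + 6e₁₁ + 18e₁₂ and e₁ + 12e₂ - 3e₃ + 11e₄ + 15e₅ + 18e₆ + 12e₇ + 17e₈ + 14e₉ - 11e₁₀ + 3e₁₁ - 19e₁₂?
37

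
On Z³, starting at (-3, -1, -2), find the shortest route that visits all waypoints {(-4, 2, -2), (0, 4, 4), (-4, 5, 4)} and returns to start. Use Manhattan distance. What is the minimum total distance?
32
(one optimal route: (-3, -1, -2) → (-4, 2, -2) → (-4, 5, 4) → (0, 4, 4) → (-3, -1, -2))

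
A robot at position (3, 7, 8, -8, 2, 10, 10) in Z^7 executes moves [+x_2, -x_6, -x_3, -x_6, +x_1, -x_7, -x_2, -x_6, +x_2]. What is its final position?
(4, 8, 7, -8, 2, 7, 9)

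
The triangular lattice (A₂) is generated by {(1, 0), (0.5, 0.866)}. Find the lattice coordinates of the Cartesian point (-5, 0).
-5b₁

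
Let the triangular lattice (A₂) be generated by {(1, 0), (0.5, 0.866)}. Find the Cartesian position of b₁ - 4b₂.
(-1, -3.464)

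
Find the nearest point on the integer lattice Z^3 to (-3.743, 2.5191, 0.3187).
(-4, 3, 0)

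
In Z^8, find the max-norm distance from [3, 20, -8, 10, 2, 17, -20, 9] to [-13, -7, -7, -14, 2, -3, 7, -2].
27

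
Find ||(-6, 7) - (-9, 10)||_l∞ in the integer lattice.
3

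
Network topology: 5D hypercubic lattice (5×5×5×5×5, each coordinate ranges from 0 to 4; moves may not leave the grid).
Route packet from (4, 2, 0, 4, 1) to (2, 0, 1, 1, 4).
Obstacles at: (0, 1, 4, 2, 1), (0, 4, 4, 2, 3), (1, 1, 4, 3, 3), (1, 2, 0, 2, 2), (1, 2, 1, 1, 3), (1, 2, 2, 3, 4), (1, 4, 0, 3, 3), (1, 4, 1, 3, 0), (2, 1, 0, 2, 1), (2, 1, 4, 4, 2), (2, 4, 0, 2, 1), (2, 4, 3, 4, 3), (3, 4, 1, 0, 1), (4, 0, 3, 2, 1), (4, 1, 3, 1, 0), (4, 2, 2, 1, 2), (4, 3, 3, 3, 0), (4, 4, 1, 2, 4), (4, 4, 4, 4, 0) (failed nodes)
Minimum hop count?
11
(one shortest path: (4, 2, 0, 4, 1) → (3, 2, 0, 4, 1) → (2, 2, 0, 4, 1) → (2, 1, 0, 4, 1) → (2, 0, 0, 4, 1) → (2, 0, 1, 4, 1) → (2, 0, 1, 3, 1) → (2, 0, 1, 2, 1) → (2, 0, 1, 1, 1) → (2, 0, 1, 1, 2) → (2, 0, 1, 1, 3) → (2, 0, 1, 1, 4))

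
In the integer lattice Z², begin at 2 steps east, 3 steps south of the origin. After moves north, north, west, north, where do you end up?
(1, 0)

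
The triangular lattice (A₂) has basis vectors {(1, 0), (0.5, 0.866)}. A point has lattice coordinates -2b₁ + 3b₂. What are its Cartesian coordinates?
(-0.5, 2.598)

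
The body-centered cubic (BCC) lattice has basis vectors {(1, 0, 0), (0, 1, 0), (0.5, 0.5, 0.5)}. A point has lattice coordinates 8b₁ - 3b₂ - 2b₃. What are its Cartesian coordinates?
(7, -4, -1)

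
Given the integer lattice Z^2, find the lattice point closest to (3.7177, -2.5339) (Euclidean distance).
(4, -3)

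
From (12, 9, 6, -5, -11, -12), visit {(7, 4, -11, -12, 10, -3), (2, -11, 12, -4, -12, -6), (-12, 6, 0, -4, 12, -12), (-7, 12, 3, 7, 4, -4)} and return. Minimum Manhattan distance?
270
(one optimal route: (12, 9, 6, -5, -11, -12) → (7, 4, -11, -12, 10, -3) → (-12, 6, 0, -4, 12, -12) → (-7, 12, 3, 7, 4, -4) → (2, -11, 12, -4, -12, -6) → (12, 9, 6, -5, -11, -12))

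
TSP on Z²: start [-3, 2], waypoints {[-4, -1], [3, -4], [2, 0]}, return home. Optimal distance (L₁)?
26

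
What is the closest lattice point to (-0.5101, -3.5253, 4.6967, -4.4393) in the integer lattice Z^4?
(-1, -4, 5, -4)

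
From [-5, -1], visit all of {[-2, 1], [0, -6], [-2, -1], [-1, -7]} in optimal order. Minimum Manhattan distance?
16
(one optimal route: (-5, -1) → (-2, 1) → (-2, -1) → (0, -6) → (-1, -7))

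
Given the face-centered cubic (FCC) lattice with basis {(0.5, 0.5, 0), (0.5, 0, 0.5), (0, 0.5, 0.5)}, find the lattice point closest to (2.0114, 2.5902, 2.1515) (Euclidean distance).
(2, 2.5, 2.5)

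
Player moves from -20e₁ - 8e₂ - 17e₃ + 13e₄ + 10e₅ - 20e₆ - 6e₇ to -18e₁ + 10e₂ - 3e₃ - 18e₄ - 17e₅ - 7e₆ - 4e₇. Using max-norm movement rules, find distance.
31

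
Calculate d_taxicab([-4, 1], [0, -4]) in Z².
9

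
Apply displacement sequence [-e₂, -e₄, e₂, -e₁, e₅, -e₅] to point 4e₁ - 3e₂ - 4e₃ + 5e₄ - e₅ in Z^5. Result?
(3, -3, -4, 4, -1)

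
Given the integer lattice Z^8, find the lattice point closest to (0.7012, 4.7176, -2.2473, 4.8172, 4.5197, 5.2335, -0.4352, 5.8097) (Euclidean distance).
(1, 5, -2, 5, 5, 5, 0, 6)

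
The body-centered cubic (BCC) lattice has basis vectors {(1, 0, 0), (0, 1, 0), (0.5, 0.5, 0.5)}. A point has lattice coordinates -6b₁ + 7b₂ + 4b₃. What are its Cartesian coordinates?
(-4, 9, 2)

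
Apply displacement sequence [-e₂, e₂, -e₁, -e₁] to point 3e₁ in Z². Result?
(1, 0)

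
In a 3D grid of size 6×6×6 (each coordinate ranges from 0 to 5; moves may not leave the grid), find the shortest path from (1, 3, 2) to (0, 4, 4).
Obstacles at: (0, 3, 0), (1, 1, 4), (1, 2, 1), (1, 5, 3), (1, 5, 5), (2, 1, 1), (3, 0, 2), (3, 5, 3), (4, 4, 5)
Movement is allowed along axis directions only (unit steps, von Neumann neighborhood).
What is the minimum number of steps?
4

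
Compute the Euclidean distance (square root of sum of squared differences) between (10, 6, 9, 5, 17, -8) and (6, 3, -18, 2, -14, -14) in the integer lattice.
41.9524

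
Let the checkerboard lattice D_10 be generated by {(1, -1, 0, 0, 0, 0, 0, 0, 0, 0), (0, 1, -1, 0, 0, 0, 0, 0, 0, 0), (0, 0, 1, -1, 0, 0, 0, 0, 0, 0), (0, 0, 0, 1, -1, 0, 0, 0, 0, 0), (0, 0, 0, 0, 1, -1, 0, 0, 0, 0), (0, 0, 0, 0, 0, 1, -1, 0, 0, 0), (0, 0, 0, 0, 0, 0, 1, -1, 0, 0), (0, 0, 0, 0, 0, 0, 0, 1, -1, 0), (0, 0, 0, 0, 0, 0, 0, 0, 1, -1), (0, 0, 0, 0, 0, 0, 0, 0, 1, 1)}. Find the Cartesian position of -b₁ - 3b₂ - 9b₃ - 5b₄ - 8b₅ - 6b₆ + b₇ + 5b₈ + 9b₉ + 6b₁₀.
(-1, -2, -6, 4, -3, 2, 7, 4, 10, -3)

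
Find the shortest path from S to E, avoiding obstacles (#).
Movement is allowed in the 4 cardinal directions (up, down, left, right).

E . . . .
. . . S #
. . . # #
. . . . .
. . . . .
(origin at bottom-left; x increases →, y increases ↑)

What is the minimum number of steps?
4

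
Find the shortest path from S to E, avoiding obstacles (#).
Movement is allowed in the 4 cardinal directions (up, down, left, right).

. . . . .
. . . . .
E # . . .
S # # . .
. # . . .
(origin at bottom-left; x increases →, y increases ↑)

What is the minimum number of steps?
1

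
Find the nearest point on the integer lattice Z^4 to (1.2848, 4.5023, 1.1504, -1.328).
(1, 5, 1, -1)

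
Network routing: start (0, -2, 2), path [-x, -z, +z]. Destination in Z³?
(-1, -2, 2)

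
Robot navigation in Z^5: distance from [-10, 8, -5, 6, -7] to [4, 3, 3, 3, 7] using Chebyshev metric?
14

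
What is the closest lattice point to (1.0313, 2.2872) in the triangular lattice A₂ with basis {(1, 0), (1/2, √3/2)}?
(1, 1.732)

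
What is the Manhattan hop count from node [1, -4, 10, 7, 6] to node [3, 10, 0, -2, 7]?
36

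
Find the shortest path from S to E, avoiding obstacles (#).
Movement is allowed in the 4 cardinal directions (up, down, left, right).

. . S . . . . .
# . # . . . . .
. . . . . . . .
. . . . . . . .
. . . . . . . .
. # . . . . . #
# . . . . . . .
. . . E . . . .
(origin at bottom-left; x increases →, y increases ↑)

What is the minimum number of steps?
8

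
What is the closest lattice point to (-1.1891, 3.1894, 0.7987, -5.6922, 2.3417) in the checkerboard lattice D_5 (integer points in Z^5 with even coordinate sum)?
(-1, 3, 1, -6, 3)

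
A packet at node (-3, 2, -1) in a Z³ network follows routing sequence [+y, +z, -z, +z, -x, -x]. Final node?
(-5, 3, 0)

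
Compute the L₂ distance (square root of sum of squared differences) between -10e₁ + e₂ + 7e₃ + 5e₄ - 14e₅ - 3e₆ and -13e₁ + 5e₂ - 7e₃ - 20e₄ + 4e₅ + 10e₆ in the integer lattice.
36.5923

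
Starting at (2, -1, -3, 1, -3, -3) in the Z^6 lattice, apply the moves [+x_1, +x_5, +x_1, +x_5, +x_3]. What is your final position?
(4, -1, -2, 1, -1, -3)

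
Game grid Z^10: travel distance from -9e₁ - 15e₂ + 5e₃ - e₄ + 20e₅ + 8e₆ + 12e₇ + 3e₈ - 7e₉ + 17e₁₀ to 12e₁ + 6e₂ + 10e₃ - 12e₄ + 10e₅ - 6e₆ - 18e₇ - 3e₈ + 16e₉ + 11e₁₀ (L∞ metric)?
30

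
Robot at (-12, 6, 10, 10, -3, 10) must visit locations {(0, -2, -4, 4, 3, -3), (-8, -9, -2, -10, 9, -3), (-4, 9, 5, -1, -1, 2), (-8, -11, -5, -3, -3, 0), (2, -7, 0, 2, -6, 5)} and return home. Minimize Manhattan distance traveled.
224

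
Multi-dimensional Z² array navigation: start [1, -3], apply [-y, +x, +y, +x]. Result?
(3, -3)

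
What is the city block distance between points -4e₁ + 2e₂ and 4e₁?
10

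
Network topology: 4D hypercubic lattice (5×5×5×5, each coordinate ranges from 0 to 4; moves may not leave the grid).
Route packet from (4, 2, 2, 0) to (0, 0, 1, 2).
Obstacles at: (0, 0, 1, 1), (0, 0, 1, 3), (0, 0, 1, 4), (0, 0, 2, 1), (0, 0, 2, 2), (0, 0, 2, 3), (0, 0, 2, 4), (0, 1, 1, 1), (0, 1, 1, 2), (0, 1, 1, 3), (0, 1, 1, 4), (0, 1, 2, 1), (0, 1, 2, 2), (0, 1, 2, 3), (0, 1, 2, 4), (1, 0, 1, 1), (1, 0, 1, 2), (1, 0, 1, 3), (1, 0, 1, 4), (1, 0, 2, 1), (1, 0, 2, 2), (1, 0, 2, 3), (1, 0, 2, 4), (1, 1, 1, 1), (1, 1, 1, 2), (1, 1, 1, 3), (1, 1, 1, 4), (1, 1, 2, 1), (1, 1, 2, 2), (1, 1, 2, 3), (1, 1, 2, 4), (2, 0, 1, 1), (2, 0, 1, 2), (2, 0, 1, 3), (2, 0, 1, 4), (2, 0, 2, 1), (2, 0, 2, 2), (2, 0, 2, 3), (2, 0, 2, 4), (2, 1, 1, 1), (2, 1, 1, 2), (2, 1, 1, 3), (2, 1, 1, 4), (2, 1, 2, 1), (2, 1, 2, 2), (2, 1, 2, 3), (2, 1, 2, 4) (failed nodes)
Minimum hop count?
11
(one shortest path: (4, 2, 2, 0) → (3, 2, 2, 0) → (2, 2, 2, 0) → (1, 2, 2, 0) → (0, 2, 2, 0) → (0, 1, 2, 0) → (0, 0, 2, 0) → (0, 0, 1, 0) → (0, 0, 0, 0) → (0, 0, 0, 1) → (0, 0, 0, 2) → (0, 0, 1, 2))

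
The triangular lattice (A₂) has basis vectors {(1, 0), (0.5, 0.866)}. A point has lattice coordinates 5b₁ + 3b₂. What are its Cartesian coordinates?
(6.5, 2.598)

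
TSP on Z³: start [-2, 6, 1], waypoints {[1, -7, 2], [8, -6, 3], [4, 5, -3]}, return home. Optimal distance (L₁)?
58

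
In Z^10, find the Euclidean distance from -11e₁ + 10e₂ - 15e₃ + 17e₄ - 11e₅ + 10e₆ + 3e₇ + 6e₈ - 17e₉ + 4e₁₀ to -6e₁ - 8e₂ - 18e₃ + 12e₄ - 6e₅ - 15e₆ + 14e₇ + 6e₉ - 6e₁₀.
42.6497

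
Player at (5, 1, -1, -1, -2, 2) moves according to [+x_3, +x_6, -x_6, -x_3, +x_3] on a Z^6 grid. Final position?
(5, 1, 0, -1, -2, 2)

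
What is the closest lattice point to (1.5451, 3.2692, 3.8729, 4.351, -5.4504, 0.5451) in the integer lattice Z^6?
(2, 3, 4, 4, -5, 1)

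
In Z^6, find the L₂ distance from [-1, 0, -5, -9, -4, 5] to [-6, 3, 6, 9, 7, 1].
24.8193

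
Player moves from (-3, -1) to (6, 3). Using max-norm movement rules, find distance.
9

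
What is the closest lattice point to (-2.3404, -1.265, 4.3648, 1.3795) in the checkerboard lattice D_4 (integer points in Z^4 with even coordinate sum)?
(-2, -1, 4, 1)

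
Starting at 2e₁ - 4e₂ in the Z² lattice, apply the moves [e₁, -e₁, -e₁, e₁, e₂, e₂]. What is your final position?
(2, -2)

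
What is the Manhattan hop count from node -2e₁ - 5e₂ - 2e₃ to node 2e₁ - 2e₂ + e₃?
10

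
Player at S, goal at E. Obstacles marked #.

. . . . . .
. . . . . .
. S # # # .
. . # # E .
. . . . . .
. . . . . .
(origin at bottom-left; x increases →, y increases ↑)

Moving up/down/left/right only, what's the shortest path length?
6
(one shortest path: (1, 3) → (1, 2) → (1, 1) → (2, 1) → (3, 1) → (4, 1) → (4, 2))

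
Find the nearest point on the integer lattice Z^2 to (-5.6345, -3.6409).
(-6, -4)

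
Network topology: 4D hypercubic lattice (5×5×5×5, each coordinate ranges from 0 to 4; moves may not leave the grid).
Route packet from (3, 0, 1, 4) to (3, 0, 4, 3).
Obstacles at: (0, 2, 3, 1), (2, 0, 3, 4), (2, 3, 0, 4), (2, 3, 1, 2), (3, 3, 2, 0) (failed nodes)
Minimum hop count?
4
(one shortest path: (3, 0, 1, 4) → (3, 0, 2, 4) → (3, 0, 3, 4) → (3, 0, 4, 4) → (3, 0, 4, 3))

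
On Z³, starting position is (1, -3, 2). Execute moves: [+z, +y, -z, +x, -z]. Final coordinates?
(2, -2, 1)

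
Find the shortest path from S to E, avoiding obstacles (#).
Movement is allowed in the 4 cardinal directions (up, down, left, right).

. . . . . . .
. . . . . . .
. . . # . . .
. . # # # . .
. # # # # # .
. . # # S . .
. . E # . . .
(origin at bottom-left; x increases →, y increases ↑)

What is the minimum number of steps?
19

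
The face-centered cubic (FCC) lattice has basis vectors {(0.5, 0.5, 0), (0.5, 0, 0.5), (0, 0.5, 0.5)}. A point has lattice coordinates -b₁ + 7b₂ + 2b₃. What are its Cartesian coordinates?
(3, 0.5, 4.5)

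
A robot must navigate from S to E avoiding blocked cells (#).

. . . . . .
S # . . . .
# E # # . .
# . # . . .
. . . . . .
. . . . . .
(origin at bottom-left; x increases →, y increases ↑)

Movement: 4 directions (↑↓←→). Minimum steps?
14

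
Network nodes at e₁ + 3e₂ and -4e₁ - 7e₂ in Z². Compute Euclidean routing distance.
11.1803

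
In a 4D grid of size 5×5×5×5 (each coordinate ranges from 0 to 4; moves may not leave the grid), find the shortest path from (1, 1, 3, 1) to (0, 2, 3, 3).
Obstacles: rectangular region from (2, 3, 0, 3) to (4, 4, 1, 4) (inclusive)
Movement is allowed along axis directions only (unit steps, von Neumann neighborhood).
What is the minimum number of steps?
4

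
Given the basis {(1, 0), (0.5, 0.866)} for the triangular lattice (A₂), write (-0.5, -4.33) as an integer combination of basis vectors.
2b₁ - 5b₂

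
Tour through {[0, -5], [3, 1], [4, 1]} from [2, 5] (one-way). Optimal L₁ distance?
16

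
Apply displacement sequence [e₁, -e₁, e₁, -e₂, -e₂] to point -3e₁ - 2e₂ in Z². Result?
(-2, -4)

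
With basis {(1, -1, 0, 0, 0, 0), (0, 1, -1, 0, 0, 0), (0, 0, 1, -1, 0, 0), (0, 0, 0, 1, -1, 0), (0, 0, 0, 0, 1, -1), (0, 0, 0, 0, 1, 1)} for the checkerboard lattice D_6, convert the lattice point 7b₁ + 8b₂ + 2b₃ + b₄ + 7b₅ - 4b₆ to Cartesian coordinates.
(7, 1, -6, -1, 2, -11)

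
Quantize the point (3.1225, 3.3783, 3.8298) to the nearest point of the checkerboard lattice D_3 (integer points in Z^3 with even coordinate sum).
(3, 3, 4)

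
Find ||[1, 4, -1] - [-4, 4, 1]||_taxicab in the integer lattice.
7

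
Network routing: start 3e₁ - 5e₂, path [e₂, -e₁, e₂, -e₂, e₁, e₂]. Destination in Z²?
(3, -3)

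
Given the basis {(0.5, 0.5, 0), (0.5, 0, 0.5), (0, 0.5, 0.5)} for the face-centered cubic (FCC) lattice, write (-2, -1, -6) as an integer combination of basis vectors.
3b₁ - 7b₂ - 5b₃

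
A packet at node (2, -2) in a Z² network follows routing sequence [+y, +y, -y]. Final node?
(2, -1)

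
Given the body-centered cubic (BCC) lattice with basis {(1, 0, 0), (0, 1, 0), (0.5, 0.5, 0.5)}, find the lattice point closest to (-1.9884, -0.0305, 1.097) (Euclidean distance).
(-2, 0, 1)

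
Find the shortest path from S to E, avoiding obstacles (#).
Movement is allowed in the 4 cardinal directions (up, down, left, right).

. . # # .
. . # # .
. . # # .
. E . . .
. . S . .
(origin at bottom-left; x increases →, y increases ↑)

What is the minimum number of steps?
2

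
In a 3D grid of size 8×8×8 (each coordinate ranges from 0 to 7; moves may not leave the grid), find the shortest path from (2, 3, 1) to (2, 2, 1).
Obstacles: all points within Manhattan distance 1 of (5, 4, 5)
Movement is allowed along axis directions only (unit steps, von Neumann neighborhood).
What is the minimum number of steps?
1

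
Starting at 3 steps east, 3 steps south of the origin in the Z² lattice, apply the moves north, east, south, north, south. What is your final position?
(4, -3)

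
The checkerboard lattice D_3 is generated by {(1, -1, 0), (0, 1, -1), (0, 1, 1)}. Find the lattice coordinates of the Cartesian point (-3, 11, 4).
-3b₁ + 2b₂ + 6b₃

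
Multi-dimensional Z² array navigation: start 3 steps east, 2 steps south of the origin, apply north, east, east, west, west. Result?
(3, -1)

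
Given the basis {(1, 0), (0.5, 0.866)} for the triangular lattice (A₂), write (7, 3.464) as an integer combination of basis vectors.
5b₁ + 4b₂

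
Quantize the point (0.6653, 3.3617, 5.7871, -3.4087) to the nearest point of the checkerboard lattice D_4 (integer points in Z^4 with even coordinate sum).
(1, 3, 6, -4)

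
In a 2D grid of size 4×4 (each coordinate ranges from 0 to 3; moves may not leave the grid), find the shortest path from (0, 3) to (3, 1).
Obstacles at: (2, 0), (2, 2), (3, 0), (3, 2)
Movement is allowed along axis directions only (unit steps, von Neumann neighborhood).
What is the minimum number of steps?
5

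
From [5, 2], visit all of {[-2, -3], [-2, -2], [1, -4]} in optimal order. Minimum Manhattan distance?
15
(one optimal route: (5, 2) → (1, -4) → (-2, -3) → (-2, -2))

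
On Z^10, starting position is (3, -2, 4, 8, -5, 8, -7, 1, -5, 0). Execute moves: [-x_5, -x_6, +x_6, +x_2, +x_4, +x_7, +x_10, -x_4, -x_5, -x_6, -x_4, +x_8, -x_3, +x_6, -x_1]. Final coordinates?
(2, -1, 3, 7, -7, 8, -6, 2, -5, 1)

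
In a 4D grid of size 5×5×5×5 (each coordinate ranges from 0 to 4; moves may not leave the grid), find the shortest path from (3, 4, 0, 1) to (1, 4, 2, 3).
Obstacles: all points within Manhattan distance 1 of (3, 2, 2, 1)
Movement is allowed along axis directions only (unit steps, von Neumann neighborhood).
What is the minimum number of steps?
6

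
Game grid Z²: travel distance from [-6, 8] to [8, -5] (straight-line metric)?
19.105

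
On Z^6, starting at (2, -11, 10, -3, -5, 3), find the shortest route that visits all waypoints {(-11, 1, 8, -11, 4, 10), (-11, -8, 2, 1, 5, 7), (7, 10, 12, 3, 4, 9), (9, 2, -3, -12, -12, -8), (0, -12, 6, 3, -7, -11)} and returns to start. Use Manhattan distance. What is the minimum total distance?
276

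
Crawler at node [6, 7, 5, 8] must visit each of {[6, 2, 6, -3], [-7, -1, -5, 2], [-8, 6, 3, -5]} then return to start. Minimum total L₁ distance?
100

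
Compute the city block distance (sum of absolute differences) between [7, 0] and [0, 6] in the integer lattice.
13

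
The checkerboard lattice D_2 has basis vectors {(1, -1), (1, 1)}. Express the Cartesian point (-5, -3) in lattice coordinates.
-b₁ - 4b₂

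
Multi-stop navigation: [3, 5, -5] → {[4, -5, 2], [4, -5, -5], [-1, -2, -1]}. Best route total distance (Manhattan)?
29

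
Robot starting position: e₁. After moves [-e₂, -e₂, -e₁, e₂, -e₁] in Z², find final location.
(-1, -1)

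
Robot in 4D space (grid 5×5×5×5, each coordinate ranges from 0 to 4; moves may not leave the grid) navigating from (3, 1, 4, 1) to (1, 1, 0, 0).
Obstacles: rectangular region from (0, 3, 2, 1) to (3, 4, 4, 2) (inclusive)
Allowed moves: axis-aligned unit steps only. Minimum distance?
7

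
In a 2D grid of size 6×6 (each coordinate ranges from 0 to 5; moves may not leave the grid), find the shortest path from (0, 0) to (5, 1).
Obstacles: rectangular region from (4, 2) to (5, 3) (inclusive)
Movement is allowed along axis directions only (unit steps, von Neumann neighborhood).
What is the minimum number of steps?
6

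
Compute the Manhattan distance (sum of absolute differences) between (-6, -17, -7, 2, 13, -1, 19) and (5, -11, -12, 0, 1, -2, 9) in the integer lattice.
47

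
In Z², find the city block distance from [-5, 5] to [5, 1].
14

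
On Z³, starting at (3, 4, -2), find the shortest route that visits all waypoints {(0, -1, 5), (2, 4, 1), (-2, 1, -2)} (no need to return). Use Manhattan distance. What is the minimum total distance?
25
(one optimal route: (3, 4, -2) → (2, 4, 1) → (-2, 1, -2) → (0, -1, 5))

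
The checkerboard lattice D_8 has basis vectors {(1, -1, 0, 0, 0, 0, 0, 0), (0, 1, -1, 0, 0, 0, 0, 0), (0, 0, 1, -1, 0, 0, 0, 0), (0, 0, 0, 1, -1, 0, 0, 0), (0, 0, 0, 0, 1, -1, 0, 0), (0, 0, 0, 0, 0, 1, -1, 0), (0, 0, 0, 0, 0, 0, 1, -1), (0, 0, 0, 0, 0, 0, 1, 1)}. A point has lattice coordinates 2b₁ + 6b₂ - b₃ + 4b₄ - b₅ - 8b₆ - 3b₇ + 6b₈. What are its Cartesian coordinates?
(2, 4, -7, 5, -5, -7, 11, 9)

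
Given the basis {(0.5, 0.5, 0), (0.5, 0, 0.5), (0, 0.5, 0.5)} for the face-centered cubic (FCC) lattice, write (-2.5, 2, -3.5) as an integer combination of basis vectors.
3b₁ - 8b₂ + b₃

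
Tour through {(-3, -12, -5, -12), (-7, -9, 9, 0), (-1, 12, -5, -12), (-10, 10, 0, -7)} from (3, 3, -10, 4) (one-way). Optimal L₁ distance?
121
(one optimal route: (3, 3, -10, 4) → (-10, 10, 0, -7) → (-1, 12, -5, -12) → (-3, -12, -5, -12) → (-7, -9, 9, 0))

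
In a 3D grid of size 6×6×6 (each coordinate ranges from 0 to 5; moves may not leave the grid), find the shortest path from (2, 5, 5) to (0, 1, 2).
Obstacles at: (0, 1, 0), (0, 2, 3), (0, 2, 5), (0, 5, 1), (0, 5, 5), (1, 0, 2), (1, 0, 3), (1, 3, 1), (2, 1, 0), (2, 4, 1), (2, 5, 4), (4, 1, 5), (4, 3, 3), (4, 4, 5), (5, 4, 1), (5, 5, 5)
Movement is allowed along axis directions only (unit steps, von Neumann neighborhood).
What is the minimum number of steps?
9
(one shortest path: (2, 5, 5) → (1, 5, 5) → (1, 4, 5) → (0, 4, 5) → (0, 3, 5) → (0, 3, 4) → (0, 2, 4) → (0, 1, 4) → (0, 1, 3) → (0, 1, 2))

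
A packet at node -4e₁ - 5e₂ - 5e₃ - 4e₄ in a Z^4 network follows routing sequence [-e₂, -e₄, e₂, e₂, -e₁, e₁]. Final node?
(-4, -4, -5, -5)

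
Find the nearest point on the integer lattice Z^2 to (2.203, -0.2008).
(2, 0)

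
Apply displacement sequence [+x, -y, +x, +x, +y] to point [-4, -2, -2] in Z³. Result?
(-1, -2, -2)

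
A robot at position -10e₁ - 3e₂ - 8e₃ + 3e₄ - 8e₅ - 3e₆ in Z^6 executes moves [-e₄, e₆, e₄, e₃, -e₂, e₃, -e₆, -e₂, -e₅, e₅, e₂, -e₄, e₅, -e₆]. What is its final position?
(-10, -4, -6, 2, -7, -4)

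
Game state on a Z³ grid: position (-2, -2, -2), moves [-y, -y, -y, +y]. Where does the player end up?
(-2, -4, -2)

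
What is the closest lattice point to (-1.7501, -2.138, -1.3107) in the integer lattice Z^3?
(-2, -2, -1)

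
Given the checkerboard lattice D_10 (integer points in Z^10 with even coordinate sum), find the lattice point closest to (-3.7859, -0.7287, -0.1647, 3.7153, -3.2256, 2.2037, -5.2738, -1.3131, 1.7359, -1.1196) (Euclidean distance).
(-4, -1, 0, 4, -3, 2, -5, -2, 2, -1)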